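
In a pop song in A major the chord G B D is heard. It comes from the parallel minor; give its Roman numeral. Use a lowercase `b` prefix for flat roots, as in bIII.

bVII

In A major scale degree 7 is G#; G is its lowered form, from A minor. G–B–D is a major chord — the form found in A minor, not the diatonic vii° (G#dim). Borrowed into A major it is written bVII.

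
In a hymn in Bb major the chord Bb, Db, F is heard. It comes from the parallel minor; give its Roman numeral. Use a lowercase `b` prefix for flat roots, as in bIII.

i

The root Bb is the diatonic 1st degree of Bb major; the borrowing shows in the chord quality. The diatonic chord on degree 1 would be Bb (I), but Bb–Db–F is the minor chord from Bb minor. As a borrowed chord it is labeled i.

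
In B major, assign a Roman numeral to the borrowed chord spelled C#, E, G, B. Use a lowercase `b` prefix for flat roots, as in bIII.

iiø7

C# is scale degree 2 in B major. The diatonic chord on degree 2 would be C#m (ii), but C#–E–G–B is the half-diminished-seventh chord from B minor. As a borrowed chord it is labeled iiø7.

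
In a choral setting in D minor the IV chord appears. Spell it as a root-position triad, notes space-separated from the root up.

IV is built on scale degree 4, which is G in both D minor and its parallel. Stacking thirds in D major on G gives G–B–D.

G B D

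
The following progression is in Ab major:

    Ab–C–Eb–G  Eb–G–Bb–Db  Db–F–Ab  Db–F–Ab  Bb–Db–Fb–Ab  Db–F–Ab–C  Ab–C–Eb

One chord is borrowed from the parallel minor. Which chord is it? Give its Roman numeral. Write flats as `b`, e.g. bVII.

iiø7

In Ab major the diatonic chords are Ab, Bbm, Cm, Db, Eb, Fm, Gdim. Of the given chords, Ab–C–Eb–G = Abmaj7, Eb–G–Bb–Db = Eb7, Db–F–Ab = Db, Db–F–Ab–C = Dbmaj7 and Ab–C–Eb = Ab are diatonic. Bb–Db–Fb–Ab is not: scale degree 2 in Ab major carries Bbm (ii). In Ab minor the chord on that degree is Bbm7b5, so here it functions as iiø7, borrowed from the parallel minor.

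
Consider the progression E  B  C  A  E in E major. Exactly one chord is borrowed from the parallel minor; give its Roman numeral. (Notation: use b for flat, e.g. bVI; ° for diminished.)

bVI

The diatonic triads in E major are E, F#m, G#m, A, B, C#m, D#dim. E, B and A are all diatonic. But C (C–E–G) is foreign: the diatonic vi on degree 6 is C#m, whereas C comes from E minor. It is labeled bVI.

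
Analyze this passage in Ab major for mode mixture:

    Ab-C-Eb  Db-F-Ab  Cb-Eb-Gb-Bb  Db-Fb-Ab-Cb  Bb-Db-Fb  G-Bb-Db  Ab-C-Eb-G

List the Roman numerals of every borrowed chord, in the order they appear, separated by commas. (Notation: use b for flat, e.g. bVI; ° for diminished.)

bIIImaj7, iv7, ii°

The diatonic triads in Ab major are Ab, Bbm, Cm, Db, Eb, Fm, Gdim. Ab–C–Eb = Ab, Db–F–Ab = Db, G–Bb–Db = Gdim and Ab–C–Eb–G = Abmaj7 are all diatonic. But Cb–Eb–Gb–Bb is foreign: the diatonic iii on degree 3 is Cm, whereas Cbmaj7 comes from Ab minor. It is labeled bIIImaj7. Db–Fb–Ab–Cb is not: scale degree 4 in Ab major carries Db (IV). In Ab minor the chord on that degree is Dbm7, so here it functions as iv7, borrowed from the parallel minor. Bb–Db–Fb doesn't fit — on degree 2 Ab major would have Bbm (ii). Bbdim is the degree-2 chord of Ab minor, so it is the borrowed ii°.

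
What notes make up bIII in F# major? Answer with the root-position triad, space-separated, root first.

A C# E

Scale degree 3 in F# major is A#. bIII uses the lowered form, A, taken from F# minor. In F# minor the chord on A is A–C#–E.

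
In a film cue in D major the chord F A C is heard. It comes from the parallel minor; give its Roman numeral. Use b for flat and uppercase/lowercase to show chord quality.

In D major scale degree 3 is F#; F is its lowered form, from D minor. The diatonic chord on degree 3 would be F#m (iii), but F–A–C is the major chord from D minor. As a borrowed chord it is labeled bIII.

bIII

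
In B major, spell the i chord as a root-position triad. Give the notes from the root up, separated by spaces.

i is built on scale degree 1, which is B in both B major and its parallel. Building the minor chord from the parallel minor on B: B–D–F#.

B D F#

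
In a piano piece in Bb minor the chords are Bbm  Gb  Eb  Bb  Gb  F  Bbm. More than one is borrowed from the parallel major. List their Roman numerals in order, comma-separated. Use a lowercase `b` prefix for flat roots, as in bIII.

IV, I

The diatonic triads in Bb minor (with V from harmonic minor) are Bbm, Cdim, Db, Ebm, F, Gb, Ab. Bbm, Gb and F are all diatonic. Eb (Eb–G–Bb) is not: scale degree 4 in Bb minor carries Ebm (iv). In Bb major the chord on that degree is Eb, so here it functions as IV, borrowed from the parallel major. Bb (Bb–D–F) is not: scale degree 1 in Bb minor carries Bbm (i). In Bb major the chord on that degree is Bb, so here it functions as I, borrowed from the parallel major.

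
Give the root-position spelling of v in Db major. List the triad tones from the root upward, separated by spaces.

Ab Cb Eb

The root, Ab, is scale degree 5 — the same note in Db major and Db minor; only the chord quality changes. Building the minor chord from the parallel minor on Ab: Ab–Cb–Eb.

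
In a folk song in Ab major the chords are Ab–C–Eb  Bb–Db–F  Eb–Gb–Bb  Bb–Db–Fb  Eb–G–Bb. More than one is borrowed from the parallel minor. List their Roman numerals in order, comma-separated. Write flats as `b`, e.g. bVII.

Ab major has the diatonic set Ab, Bbm, Cm, Db, Eb, Fm, Gdim. Of the given chords, Ab–C–Eb = Ab, Bb–Db–F = Bbm and Eb–G–Bb = Eb are diatonic. But Eb–Gb–Bb is foreign: the diatonic V on degree 5 is Eb, whereas Ebm comes from Ab minor. It is labeled v. Bb–Db–Fb is not: scale degree 2 in Ab major carries Bbm (ii). In Ab minor the chord on that degree is Bbdim, so here it functions as ii°, borrowed from the parallel minor.

v, ii°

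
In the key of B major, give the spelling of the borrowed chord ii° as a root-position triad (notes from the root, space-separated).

ii° is built on scale degree 2, which is C# in both B major and its parallel. In B minor the chord on C# is C#–E–G.

C# E G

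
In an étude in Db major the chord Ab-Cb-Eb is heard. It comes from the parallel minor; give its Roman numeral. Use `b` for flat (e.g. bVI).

The root Ab is the diatonic 5th degree of Db major; the borrowing shows in the chord quality. Ab–Cb–Eb is a minor chord — the form found in Db minor, not the diatonic V (Ab). Borrowed into Db major it is written v.

v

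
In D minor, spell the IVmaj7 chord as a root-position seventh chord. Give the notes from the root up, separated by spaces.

The root, G, is scale degree 4 — the same note in D minor and D major; only the chord quality changes. Stacking thirds in D major on G gives G–B–D–F#.

G B D F#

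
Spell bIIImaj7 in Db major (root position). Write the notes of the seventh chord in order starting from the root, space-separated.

Fb Ab Cb Eb

bIIImaj7 is built on the lowered scale degree 3. In Db major degree 3 is F; lowered it becomes Fb. In Db minor the chord on Fb is Fb–Ab–Cb–Eb.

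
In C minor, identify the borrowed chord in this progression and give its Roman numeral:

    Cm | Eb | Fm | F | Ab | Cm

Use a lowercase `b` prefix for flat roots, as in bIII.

The diatonic triads in C minor (with V from harmonic minor) are Cm, Ddim, Eb, Fm, G, Ab, Bb. Cm, Eb, Fm and Ab all belong to that set. But F (F–A–C) is foreign: the diatonic iv on degree 4 is Fm, whereas F comes from C major. It is labeled IV.

IV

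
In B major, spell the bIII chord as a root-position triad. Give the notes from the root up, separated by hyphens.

Scale degree 3 in B major is D#. bIII uses the lowered form, D, taken from B minor. Building the major chord from the parallel minor on D: D–F#–A.

D-F#-A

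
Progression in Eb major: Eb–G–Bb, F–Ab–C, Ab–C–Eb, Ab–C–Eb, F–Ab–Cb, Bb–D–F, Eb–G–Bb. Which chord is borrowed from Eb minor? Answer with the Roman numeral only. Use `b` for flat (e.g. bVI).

The diatonic triads in Eb major are Eb, Fm, Gm, Ab, Bb, Cm, Ddim. Eb–G–Bb = Eb, F–Ab–C = Fm, Ab–C–Eb = Ab and Bb–D–F = Bb are all diatonic. F–Ab–Cb doesn't fit — on degree 2 Eb major would have Fm (ii). Fdim is the degree-2 chord of Eb minor, so it is the borrowed ii°.

ii°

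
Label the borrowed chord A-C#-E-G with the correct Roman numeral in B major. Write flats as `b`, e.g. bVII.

In B major scale degree 7 is A#; A is its lowered form, from B minor. Diatonically B major has A#dim (vii°) on that degree; A–C#–E–G is instead the dominant-seventh chord native to B minor, so it takes the label bVII7.

bVII7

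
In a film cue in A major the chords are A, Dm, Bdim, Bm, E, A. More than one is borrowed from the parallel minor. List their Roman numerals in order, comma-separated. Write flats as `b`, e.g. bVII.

iv, ii°

A major has the diatonic set A, Bm, C#m, D, E, F#m, G#dim. A, Bm and E are all diatonic. Dm (D–F–A) doesn't fit — on degree 4 A major would have D (IV). Dm is the degree-4 chord of A minor, so it is the borrowed iv. Bdim (B–D–F) is not: scale degree 2 in A major carries Bm (ii). In A minor the chord on that degree is Bdim, so here it functions as ii°, borrowed from the parallel minor.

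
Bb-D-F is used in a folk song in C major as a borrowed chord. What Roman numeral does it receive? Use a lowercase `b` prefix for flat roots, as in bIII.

bVII

Bb is the lowered form of scale degree 7 in C major (the diatonic degree 7 is B). The diatonic chord on degree 7 would be Bdim (vii°), but Bb–D–F is the major chord from C minor. As a borrowed chord it is labeled bVII.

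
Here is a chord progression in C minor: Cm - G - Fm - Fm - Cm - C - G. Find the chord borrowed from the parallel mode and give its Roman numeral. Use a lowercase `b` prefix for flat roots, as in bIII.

I

The diatonic triads in C minor (with V from harmonic minor) are Cm, Ddim, Eb, Fm, G, Ab, Bb. Cm, G and Fm are all diatonic. C (C–E–G) is not: scale degree 1 in C minor carries Cm (i). In C major the chord on that degree is C, so here it functions as I, borrowed from the parallel major.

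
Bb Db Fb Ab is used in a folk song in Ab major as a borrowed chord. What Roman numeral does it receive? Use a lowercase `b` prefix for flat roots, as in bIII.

The root Bb is the diatonic 2nd degree of Ab major; the borrowing shows in the chord quality. Diatonically Ab major has Bbm (ii) on that degree; Bb–Db–Fb–Ab is instead the half-diminished-seventh chord native to Ab minor, so it takes the label iiø7.

iiø7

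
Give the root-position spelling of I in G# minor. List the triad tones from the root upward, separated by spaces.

G# B# D#

I is built on scale degree 1, which is G# in both G# minor and its parallel. Building the major chord from the parallel major on G#: G#–B#–D#.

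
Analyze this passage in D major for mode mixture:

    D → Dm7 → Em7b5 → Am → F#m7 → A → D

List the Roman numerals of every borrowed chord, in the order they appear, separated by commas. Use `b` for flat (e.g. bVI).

i7, iiø7, v

The diatonic triads in D major are D, Em, F#m, G, A, Bm, C#dim. D, F#m7 and A are all diatonic. Dm7 (D–F–A–C) doesn't fit — on degree 1 D major would have D (I). Dm7 is the degree-1 chord of D minor, so it is the borrowed i7. Em7b5 (E–G–Bb–D) doesn't fit — on degree 2 D major would have Em (ii). Em7b5 is the degree-2 chord of D minor, so it is the borrowed iiø7. Am (A–C–E) is not: scale degree 5 in D major carries A (V). In D minor the chord on that degree is Am, so here it functions as v, borrowed from the parallel minor.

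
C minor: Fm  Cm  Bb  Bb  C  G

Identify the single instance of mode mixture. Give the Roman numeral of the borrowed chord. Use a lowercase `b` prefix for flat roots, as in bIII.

The diatonic triads in C minor (with V from harmonic minor) are Cm, Ddim, Eb, Fm, G, Ab, Bb. Fm, Cm, Bb and G all belong to that set. C (C–E–G) is not: scale degree 1 in C minor carries Cm (i). In C major the chord on that degree is C, so here it functions as I, borrowed from the parallel major.

I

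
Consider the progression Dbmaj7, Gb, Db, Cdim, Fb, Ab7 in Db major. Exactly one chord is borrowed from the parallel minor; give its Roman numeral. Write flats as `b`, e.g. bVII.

bIII

The diatonic triads in Db major are Db, Ebm, Fm, Gb, Ab, Bbm, Cdim. Dbmaj7, Gb, Db, Cdim and Ab7 all belong to that set. Fb (Fb–Ab–Cb) is not: scale degree 3 in Db major carries Fm (iii). In Db minor the chord on that degree is Fb, so here it functions as bIII, borrowed from the parallel minor.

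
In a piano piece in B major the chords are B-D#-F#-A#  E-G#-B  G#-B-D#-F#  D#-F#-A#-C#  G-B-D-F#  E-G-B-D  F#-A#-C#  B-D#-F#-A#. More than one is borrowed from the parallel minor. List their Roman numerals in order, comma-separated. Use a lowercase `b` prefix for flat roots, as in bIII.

The diatonic triads in B major are B, C#m, D#m, E, F#, G#m, A#dim. B–D#–F#–A# = Bmaj7, E–G#–B = E, G#–B–D#–F# = G#m7, D#–F#–A#–C# = D#m7 and F#–A#–C# = F# all belong to that set. G–B–D–F# is not: scale degree 6 in B major carries G#m (vi). In B minor the chord on that degree is Gmaj7, so here it functions as bVImaj7, borrowed from the parallel minor. E–G–B–D is not: scale degree 4 in B major carries E (IV). In B minor the chord on that degree is Em7, so here it functions as iv7, borrowed from the parallel minor.

bVImaj7, iv7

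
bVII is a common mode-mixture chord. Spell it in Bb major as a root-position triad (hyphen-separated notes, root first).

Ab-C-Eb

Scale degree 7 in Bb major is A. bVII uses the lowered form, Ab, taken from Bb minor. Building the major chord from the parallel minor on Ab: Ab–C–Eb.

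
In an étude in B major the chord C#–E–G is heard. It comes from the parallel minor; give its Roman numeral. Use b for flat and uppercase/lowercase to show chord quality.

ii°

C# is scale degree 2 in B major. Diatonically B major has C#m (ii) on that degree; C#–E–G is instead the diminished chord native to B minor, so it takes the label ii°.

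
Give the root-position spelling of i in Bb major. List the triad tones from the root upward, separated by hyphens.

Bb-Db-F

i is built on scale degree 1, which is Bb in both Bb major and its parallel. In Bb minor the chord on Bb is Bb–Db–F.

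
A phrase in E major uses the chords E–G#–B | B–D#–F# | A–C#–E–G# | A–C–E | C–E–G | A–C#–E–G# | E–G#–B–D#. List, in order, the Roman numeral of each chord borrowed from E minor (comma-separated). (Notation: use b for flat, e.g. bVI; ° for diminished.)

E major has the diatonic set E, F#m, G#m, A, B, C#m, D#dim. E–G#–B = E, B–D#–F# = B, A–C#–E–G# = Amaj7 and E–G#–B–D# = Emaj7 are all diatonic. But A–C–E is foreign: the diatonic IV on degree 4 is A, whereas Am comes from E minor. It is labeled iv. C–E–G doesn't fit — on degree 6 E major would have C#m (vi). C is the degree-6 chord of E minor, so it is the borrowed bVI.

iv, bVI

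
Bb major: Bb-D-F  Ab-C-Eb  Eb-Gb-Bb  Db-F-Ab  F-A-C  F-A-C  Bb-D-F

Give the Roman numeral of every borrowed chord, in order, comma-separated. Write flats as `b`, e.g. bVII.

bVII, iv, bIII

The diatonic triads in Bb major are Bb, Cm, Dm, Eb, F, Gm, Adim. Bb–D–F = Bb and F–A–C = F are both diatonic. Ab–C–Eb doesn't fit — on degree 7 Bb major would have Adim (vii°). Ab is the degree-7 chord of Bb minor, so it is the borrowed bVII. Eb–Gb–Bb is not: scale degree 4 in Bb major carries Eb (IV). In Bb minor the chord on that degree is Ebm, so here it functions as iv, borrowed from the parallel minor. But Db–F–Ab is foreign: the diatonic iii on degree 3 is Dm, whereas Db comes from Bb minor. It is labeled bIII.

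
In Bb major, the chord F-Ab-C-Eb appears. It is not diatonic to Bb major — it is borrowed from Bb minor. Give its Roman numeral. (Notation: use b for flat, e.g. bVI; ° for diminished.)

F is scale degree 5 in Bb major. The diatonic chord on degree 5 would be F (V), but F–Ab–C–Eb is the minor-seventh chord from Bb minor. As a borrowed chord it is labeled v7.

v7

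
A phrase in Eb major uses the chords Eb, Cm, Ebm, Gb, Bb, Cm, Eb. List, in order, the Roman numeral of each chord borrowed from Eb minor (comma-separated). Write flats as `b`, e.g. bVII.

i, bIII

The diatonic triads in Eb major are Eb, Fm, Gm, Ab, Bb, Cm, Ddim. Eb, Cm and Bb all belong to that set. But Ebm (Eb–Gb–Bb) is foreign: the diatonic I on degree 1 is Eb, whereas Ebm comes from Eb minor. It is labeled i. Gb (Gb–Bb–Db) doesn't fit — on degree 3 Eb major would have Gm (iii). Gb is the degree-3 chord of Eb minor, so it is the borrowed bIII.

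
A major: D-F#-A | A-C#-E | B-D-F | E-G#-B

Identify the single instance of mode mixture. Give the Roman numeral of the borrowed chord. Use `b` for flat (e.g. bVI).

The diatonic triads in A major are A, Bm, C#m, D, E, F#m, G#dim. Of the given chords, D–F#–A = D, A–C#–E = A and E–G#–B = E are diatonic. B–D–F doesn't fit — on degree 2 A major would have Bm (ii). Bdim is the degree-2 chord of A minor, so it is the borrowed ii°.

ii°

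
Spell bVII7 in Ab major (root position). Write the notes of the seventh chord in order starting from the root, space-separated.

Gb Bb Db Fb

Scale degree 7 in Ab major is G. bVII7 uses the lowered form, Gb, taken from Ab minor. Building the dominant-seventh chord from the parallel minor on Gb: Gb–Bb–Db–Fb.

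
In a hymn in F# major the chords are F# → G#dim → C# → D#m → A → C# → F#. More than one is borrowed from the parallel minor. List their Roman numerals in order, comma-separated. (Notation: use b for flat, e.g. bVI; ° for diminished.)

In F# major the diatonic chords are F#, G#m, A#m, B, C#, D#m, E#dim. F#, C# and D#m all belong to that set. G#dim (G#–B–D) doesn't fit — on degree 2 F# major would have G#m (ii). G#dim is the degree-2 chord of F# minor, so it is the borrowed ii°. A (A–C#–E) doesn't fit — on degree 3 F# major would have A#m (iii). A is the degree-3 chord of F# minor, so it is the borrowed bIII.

ii°, bIII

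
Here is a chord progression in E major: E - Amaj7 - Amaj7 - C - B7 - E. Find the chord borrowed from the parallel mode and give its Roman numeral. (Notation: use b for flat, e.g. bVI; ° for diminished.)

In E major the diatonic chords are E, F#m, G#m, A, B, C#m, D#dim. E, Amaj7 and B7 all belong to that set. C (C–E–G) is not: scale degree 6 in E major carries C#m (vi). In E minor the chord on that degree is C, so here it functions as bVI, borrowed from the parallel minor.

bVI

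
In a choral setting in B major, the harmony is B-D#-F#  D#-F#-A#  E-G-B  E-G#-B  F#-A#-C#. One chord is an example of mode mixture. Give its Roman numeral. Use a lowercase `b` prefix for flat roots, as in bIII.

B major has the diatonic set B, C#m, D#m, E, F#, G#m, A#dim. B–D#–F# = B, D#–F#–A# = D#m, E–G#–B = E and F#–A#–C# = F# all belong to that set. E–G–B doesn't fit — on degree 4 B major would have E (IV). Em is the degree-4 chord of B minor, so it is the borrowed iv.

iv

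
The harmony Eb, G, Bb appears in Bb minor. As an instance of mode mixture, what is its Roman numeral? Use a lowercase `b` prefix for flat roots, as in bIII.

IV

The root Eb is the diatonic 4th degree of Bb minor; the borrowing shows in the chord quality. The diatonic chord on degree 4 would be Ebm (iv), but Eb–G–Bb is the major chord from Bb major. As a borrowed chord it is labeled IV.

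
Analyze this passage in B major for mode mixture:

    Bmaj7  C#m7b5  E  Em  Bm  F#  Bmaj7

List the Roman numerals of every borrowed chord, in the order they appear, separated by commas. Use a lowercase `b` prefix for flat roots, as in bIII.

B major has the diatonic set B, C#m, D#m, E, F#, G#m, A#dim. Bmaj7, E and F# are all diatonic. C#m7b5 (C#–E–G–B) doesn't fit — on degree 2 B major would have C#m (ii). C#m7b5 is the degree-2 chord of B minor, so it is the borrowed iiø7. Em (E–G–B) doesn't fit — on degree 4 B major would have E (IV). Em is the degree-4 chord of B minor, so it is the borrowed iv. Bm (B–D–F#) doesn't fit — on degree 1 B major would have B (I). Bm is the degree-1 chord of B minor, so it is the borrowed i.

iiø7, iv, i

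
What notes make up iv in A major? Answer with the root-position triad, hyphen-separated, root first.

D-F-A

iv is built on scale degree 4, which is D in both A major and its parallel. In A minor the chord on D is D–F–A.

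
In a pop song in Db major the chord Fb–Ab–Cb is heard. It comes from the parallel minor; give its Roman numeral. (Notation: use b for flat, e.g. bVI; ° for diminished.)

bIII

The root Fb is the lowered 3rd scale degree — diatonically Db major has F there. The diatonic chord on degree 3 would be Fm (iii), but Fb–Ab–Cb is the major chord from Db minor. As a borrowed chord it is labeled bIII.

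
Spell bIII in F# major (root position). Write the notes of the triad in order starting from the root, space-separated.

Scale degree 3 in F# major is A#. bIII uses the lowered form, A, taken from F# minor. Building the major chord from the parallel minor on A: A–C#–E.

A C# E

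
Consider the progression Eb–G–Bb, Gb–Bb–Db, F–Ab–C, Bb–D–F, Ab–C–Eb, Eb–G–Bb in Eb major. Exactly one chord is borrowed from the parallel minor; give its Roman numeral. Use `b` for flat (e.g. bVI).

In Eb major the diatonic chords are Eb, Fm, Gm, Ab, Bb, Cm, Ddim. Of the given chords, Eb–G–Bb = Eb, F–Ab–C = Fm, Bb–D–F = Bb and Ab–C–Eb = Ab are diatonic. But Gb–Bb–Db is foreign: the diatonic iii on degree 3 is Gm, whereas Gb comes from Eb minor. It is labeled bIII.

bIII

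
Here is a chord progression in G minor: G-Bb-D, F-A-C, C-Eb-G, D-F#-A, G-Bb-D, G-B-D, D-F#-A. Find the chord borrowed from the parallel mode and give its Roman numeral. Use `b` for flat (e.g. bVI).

In G minor (with V from harmonic minor) the diatonic chords are Gm, Adim, Bb, Cm, D, Eb, F. G–Bb–D = Gm, F–A–C = F, C–Eb–G = Cm and D–F#–A = D are all diatonic. But G–B–D is foreign: the diatonic i on degree 1 is Gm, whereas G comes from G major. It is labeled I.

I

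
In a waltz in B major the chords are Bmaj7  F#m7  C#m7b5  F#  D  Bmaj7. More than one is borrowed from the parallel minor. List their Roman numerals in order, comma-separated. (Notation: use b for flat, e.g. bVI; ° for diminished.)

v7, iiø7, bIII

In B major the diatonic chords are B, C#m, D#m, E, F#, G#m, A#dim. Bmaj7 and F# both belong to that set. But F#m7 (F#–A–C#–E) is foreign: the diatonic V on degree 5 is F#, whereas F#m7 comes from B minor. It is labeled v7. But C#m7b5 (C#–E–G–B) is foreign: the diatonic ii on degree 2 is C#m, whereas C#m7b5 comes from B minor. It is labeled iiø7. But D (D–F#–A) is foreign: the diatonic iii on degree 3 is D#m, whereas D comes from B minor. It is labeled bIII.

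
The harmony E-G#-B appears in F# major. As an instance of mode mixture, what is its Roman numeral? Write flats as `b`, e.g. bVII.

bVII

The root E is the lowered 7th scale degree — diatonically F# major has E# there. Diatonically F# major has E#dim (vii°) on that degree; E–G#–B is instead the major chord native to F# minor, so it takes the label bVII.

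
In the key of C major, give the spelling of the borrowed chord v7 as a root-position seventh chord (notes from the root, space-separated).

G Bb D F

v7 is built on scale degree 5, which is G in both C major and its parallel. Building the minor-seventh chord from the parallel minor on G: G–Bb–D–F.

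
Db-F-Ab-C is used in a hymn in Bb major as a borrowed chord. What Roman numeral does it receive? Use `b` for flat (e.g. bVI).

bIIImaj7

Db is the lowered form of scale degree 3 in Bb major (the diatonic degree 3 is D). Db–F–Ab–C is a major-seventh chord — the form found in Bb minor, not the diatonic iii (Dm). Borrowed into Bb major it is written bIIImaj7.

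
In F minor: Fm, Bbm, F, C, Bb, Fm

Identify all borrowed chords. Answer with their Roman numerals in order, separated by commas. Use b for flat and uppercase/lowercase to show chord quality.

The diatonic triads in F minor (with V from harmonic minor) are Fm, Gdim, Ab, Bbm, C, Db, Eb. Of the given chords, Fm, Bbm and C are diatonic. F (F–A–C) is not: scale degree 1 in F minor carries Fm (i). In F major the chord on that degree is F, so here it functions as I, borrowed from the parallel major. Bb (Bb–D–F) doesn't fit — on degree 4 F minor would have Bbm (iv). Bb is the degree-4 chord of F major, so it is the borrowed IV.

I, IV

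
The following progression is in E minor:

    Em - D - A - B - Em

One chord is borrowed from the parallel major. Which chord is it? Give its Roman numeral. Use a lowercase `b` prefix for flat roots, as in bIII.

The diatonic triads in E minor (with V from harmonic minor) are Em, F#dim, G, Am, B, C, D. Em, D and B all belong to that set. A (A–C#–E) doesn't fit — on degree 4 E minor would have Am (iv). A is the degree-4 chord of E major, so it is the borrowed IV.

IV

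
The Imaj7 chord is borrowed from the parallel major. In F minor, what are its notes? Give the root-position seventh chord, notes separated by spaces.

Imaj7 is built on scale degree 1, which is F in both F minor and its parallel. Building the major-seventh chord from the parallel major on F: F–A–C–E.

F A C E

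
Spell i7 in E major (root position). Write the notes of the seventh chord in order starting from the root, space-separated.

i7 is built on scale degree 1, which is E in both E major and its parallel. Building the minor-seventh chord from the parallel minor on E: E–G–B–D.

E G B D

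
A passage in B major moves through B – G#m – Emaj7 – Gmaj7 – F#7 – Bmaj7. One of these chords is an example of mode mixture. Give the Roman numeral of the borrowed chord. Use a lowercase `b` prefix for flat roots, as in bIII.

B major has the diatonic set B, C#m, D#m, E, F#, G#m, A#dim. B, G#m, Emaj7, F#7 and Bmaj7 all belong to that set. Gmaj7 (G–B–D–F#) doesn't fit — on degree 6 B major would have G#m (vi). Gmaj7 is the degree-6 chord of B minor, so it is the borrowed bVImaj7.

bVImaj7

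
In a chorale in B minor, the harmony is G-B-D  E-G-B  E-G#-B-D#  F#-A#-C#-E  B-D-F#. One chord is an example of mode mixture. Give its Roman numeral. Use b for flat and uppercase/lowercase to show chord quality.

IVmaj7

The diatonic triads in B minor (with V from harmonic minor) are Bm, C#dim, D, Em, F#, G, A. Of the given chords, G–B–D = G, E–G–B = Em, F#–A#–C#–E = F#7 and B–D–F# = Bm are diatonic. E–G#–B–D# doesn't fit — on degree 4 B minor would have Em (iv). Emaj7 is the degree-4 chord of B major, so it is the borrowed IVmaj7.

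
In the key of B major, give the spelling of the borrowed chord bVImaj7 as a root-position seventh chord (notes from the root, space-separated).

The root of bVImaj7 is the lowered 6th degree: G# becomes G. Stacking thirds in B minor on G gives G–B–D–F#.

G B D F#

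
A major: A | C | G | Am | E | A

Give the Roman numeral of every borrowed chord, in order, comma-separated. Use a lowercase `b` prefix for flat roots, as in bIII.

In A major the diatonic chords are A, Bm, C#m, D, E, F#m, G#dim. A and E are both diatonic. C (C–E–G) is not: scale degree 3 in A major carries C#m (iii). In A minor the chord on that degree is C, so here it functions as bIII, borrowed from the parallel minor. G (G–B–D) is not: scale degree 7 in A major carries G#dim (vii°). In A minor the chord on that degree is G, so here it functions as bVII, borrowed from the parallel minor. But Am (A–C–E) is foreign: the diatonic I on degree 1 is A, whereas Am comes from A minor. It is labeled i.

bIII, bVII, i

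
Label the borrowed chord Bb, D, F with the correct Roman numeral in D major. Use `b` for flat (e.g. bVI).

bVI

The root Bb is the lowered 6th scale degree — diatonically D major has B there. Bb–D–F is a major chord — the form found in D minor, not the diatonic vi (Bm). Borrowed into D major it is written bVI.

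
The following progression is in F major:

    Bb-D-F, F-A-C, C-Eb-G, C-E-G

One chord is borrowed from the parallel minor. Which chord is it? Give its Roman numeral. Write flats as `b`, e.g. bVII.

v

F major has the diatonic set F, Gm, Am, Bb, C, Dm, Edim. Of the given chords, Bb–D–F = Bb, F–A–C = F and C–E–G = C are diatonic. C–Eb–G doesn't fit — on degree 5 F major would have C (V). Cm is the degree-5 chord of F minor, so it is the borrowed v.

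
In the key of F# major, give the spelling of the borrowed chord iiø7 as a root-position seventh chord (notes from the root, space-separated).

The root, G#, is scale degree 2 — the same note in F# major and F# minor; only the chord quality changes. In F# minor the chord on G# is G#–B–D–F#.

G# B D F#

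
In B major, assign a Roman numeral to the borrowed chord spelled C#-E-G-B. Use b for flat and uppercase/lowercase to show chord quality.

The root C# is the diatonic 2nd degree of B major; the borrowing shows in the chord quality. Diatonically B major has C#m (ii) on that degree; C#–E–G–B is instead the half-diminished-seventh chord native to B minor, so it takes the label iiø7.

iiø7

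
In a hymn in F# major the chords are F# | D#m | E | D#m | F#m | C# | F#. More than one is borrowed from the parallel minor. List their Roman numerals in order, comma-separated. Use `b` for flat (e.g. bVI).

In F# major the diatonic chords are F#, G#m, A#m, B, C#, D#m, E#dim. F#, D#m and C# are all diatonic. E (E–G#–B) doesn't fit — on degree 7 F# major would have E#dim (vii°). E is the degree-7 chord of F# minor, so it is the borrowed bVII. F#m (F#–A–C#) is not: scale degree 1 in F# major carries F# (I). In F# minor the chord on that degree is F#m, so here it functions as i, borrowed from the parallel minor.

bVII, i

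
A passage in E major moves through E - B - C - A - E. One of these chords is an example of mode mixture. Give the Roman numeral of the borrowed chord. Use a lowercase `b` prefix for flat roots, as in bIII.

bVI

The diatonic triads in E major are E, F#m, G#m, A, B, C#m, D#dim. Of the given chords, E, B and A are diatonic. C (C–E–G) doesn't fit — on degree 6 E major would have C#m (vi). C is the degree-6 chord of E minor, so it is the borrowed bVI.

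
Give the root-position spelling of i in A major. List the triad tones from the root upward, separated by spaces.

A C E

The root, A, is scale degree 1 — the same note in A major and A minor; only the chord quality changes. Building the minor chord from the parallel minor on A: A–C–E.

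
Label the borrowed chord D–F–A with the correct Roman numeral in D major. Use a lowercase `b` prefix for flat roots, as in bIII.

The root D is the diatonic 1st degree of D major; the borrowing shows in the chord quality. Diatonically D major has D (I) on that degree; D–F–A is instead the minor chord native to D minor, so it takes the label i.

i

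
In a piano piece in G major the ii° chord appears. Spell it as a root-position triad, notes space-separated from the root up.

The root, A, is scale degree 2 — the same note in G major and G minor; only the chord quality changes. In G minor the chord on A is A–C–Eb.

A C Eb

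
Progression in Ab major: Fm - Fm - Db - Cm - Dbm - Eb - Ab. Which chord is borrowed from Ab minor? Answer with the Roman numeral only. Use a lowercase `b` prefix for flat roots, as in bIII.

iv

In Ab major the diatonic chords are Ab, Bbm, Cm, Db, Eb, Fm, Gdim. Fm, Db, Cm, Eb and Ab are all diatonic. Dbm (Db–Fb–Ab) is not: scale degree 4 in Ab major carries Db (IV). In Ab minor the chord on that degree is Dbm, so here it functions as iv, borrowed from the parallel minor.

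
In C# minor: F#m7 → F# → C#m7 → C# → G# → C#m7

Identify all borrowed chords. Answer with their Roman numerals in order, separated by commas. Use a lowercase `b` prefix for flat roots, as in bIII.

C# minor has the diatonic set C#m, D#dim, E, F#m, G#, A, B (with V from harmonic minor). F#m7, C#m7 and G# all belong to that set. F# (F#–A#–C#) doesn't fit — on degree 4 C# minor would have F#m (iv). F# is the degree-4 chord of C# major, so it is the borrowed IV. C# (C#–E#–G#) doesn't fit — on degree 1 C# minor would have C#m (i). C# is the degree-1 chord of C# major, so it is the borrowed I.

IV, I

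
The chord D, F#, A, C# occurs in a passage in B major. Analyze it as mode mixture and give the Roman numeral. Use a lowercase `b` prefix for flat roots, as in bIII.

bIIImaj7

D is the lowered form of scale degree 3 in B major (the diatonic degree 3 is D#). D–F#–A–C# is a major-seventh chord — the form found in B minor, not the diatonic iii (D#m). Borrowed into B major it is written bIIImaj7.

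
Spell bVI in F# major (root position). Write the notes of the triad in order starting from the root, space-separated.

D F# A

The root of bVI is the lowered 6th degree: D# becomes D. Building the major chord from the parallel minor on D: D–F#–A.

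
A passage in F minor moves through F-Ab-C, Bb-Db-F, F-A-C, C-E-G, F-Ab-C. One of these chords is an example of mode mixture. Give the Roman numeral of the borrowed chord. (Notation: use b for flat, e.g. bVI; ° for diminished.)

In F minor (with V from harmonic minor) the diatonic chords are Fm, Gdim, Ab, Bbm, C, Db, Eb. F–Ab–C = Fm, Bb–Db–F = Bbm and C–E–G = C all belong to that set. But F–A–C is foreign: the diatonic i on degree 1 is Fm, whereas F comes from F major. It is labeled I.

I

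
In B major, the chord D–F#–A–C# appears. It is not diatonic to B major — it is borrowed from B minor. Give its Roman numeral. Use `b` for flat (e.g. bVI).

D is the lowered form of scale degree 3 in B major (the diatonic degree 3 is D#). Diatonically B major has D#m (iii) on that degree; D–F#–A–C# is instead the major-seventh chord native to B minor, so it takes the label bIIImaj7.

bIIImaj7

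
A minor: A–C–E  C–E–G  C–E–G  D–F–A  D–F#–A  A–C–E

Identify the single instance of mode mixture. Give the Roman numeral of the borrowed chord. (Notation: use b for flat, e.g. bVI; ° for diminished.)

The diatonic triads in A minor (with V from harmonic minor) are Am, Bdim, C, Dm, E, F, G. A–C–E = Am, C–E–G = C and D–F–A = Dm all belong to that set. D–F#–A is not: scale degree 4 in A minor carries Dm (iv). In A major the chord on that degree is D, so here it functions as IV, borrowed from the parallel major.

IV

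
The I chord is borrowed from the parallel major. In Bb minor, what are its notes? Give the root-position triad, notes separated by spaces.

The root, Bb, is scale degree 1 — the same note in Bb minor and Bb major; only the chord quality changes. Stacking thirds in Bb major on Bb gives Bb–D–F.

Bb D F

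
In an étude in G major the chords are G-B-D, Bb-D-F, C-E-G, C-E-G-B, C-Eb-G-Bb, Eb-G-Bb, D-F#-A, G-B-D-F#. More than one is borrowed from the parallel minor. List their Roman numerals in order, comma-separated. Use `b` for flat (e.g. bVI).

In G major the diatonic chords are G, Am, Bm, C, D, Em, F#dim. G–B–D = G, C–E–G = C, C–E–G–B = Cmaj7, D–F#–A = D and G–B–D–F# = Gmaj7 are all diatonic. Bb–D–F is not: scale degree 3 in G major carries Bm (iii). In G minor the chord on that degree is Bb, so here it functions as bIII, borrowed from the parallel minor. C–Eb–G–Bb doesn't fit — on degree 4 G major would have C (IV). Cm7 is the degree-4 chord of G minor, so it is the borrowed iv7. Eb–G–Bb is not: scale degree 6 in G major carries Em (vi). In G minor the chord on that degree is Eb, so here it functions as bVI, borrowed from the parallel minor.

bIII, iv7, bVI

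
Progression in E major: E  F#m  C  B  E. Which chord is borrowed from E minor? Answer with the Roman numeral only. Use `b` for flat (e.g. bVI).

E major has the diatonic set E, F#m, G#m, A, B, C#m, D#dim. Of the given chords, E, F#m and B are diatonic. C (C–E–G) doesn't fit — on degree 6 E major would have C#m (vi). C is the degree-6 chord of E minor, so it is the borrowed bVI.

bVI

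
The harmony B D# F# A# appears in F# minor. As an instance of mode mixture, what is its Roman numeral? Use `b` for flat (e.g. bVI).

B is scale degree 4 in F# minor. B–D#–F#–A# is a major-seventh chord — the form found in F# major, not the diatonic iv (Bm). Borrowed into F# minor it is written IVmaj7.

IVmaj7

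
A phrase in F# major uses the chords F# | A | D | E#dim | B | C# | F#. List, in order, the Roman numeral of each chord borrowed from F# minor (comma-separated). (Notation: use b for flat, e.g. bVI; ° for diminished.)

bIII, bVI

The diatonic triads in F# major are F#, G#m, A#m, B, C#, D#m, E#dim. F#, E#dim, B and C# are all diatonic. A (A–C#–E) is not: scale degree 3 in F# major carries A#m (iii). In F# minor the chord on that degree is A, so here it functions as bIII, borrowed from the parallel minor. But D (D–F#–A) is foreign: the diatonic vi on degree 6 is D#m, whereas D comes from F# minor. It is labeled bVI.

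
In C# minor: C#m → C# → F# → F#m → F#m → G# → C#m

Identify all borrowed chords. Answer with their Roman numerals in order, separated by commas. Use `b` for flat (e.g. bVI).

I, IV

The diatonic triads in C# minor (with V from harmonic minor) are C#m, D#dim, E, F#m, G#, A, B. C#m, F#m and G# are all diatonic. C# (C#–E#–G#) is not: scale degree 1 in C# minor carries C#m (i). In C# major the chord on that degree is C#, so here it functions as I, borrowed from the parallel major. But F# (F#–A#–C#) is foreign: the diatonic iv on degree 4 is F#m, whereas F# comes from C# major. It is labeled IV.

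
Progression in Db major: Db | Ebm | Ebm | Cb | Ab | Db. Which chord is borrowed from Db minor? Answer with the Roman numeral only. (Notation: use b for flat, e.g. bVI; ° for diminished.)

In Db major the diatonic chords are Db, Ebm, Fm, Gb, Ab, Bbm, Cdim. Db, Ebm and Ab all belong to that set. Cb (Cb–Eb–Gb) is not: scale degree 7 in Db major carries Cdim (vii°). In Db minor the chord on that degree is Cb, so here it functions as bVII, borrowed from the parallel minor.

bVII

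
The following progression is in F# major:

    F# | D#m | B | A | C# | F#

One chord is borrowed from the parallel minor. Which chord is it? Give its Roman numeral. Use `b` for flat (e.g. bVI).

bIII

In F# major the diatonic chords are F#, G#m, A#m, B, C#, D#m, E#dim. F#, D#m, B and C# all belong to that set. But A (A–C#–E) is foreign: the diatonic iii on degree 3 is A#m, whereas A comes from F# minor. It is labeled bIII.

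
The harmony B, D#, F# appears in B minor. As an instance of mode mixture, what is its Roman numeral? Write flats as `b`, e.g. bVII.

B is scale degree 1 in B minor. B–D#–F# is a major chord — the form found in B major, not the diatonic i (Bm). Borrowed into B minor it is written I.

I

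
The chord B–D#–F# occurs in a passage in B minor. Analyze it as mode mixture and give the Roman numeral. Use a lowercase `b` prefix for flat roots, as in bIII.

I

The root B is the diatonic 1st degree of B minor; the borrowing shows in the chord quality. Diatonically B minor has Bm (i) on that degree; B–D#–F# is instead the major chord native to B major, so it takes the label I.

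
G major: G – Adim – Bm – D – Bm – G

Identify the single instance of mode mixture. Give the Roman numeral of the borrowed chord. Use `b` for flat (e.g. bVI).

The diatonic triads in G major are G, Am, Bm, C, D, Em, F#dim. Of the given chords, G, Bm and D are diatonic. But Adim (A–C–Eb) is foreign: the diatonic ii on degree 2 is Am, whereas Adim comes from G minor. It is labeled ii°.

ii°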